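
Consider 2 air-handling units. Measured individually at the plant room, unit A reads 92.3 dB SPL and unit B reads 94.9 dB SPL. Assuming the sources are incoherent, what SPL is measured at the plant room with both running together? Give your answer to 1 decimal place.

96.8 dB SPL

Add the sources as powers (linear), then convert back to dB:
L_total = 10·log₁₀(10^(92.3/10) + 10^(94.9/10)) = 10·log₁₀(4789000000) = 96.8 dB SPL.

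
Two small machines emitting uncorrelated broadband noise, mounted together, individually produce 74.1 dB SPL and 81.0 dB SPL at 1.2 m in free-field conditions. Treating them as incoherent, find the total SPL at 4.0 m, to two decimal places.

71.35 dB SPL

Combined at 1.2 m: 10·log₁₀(10^(74.1/10)+10^(81.0/10)) = 81.807 dB SPL.
Then apply −20·log₁₀(4.0/1.2) = -10.458 dB → 71.35 dB SPL.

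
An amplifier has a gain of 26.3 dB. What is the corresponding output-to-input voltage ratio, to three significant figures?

20.7

Voltage ratio = 10^(dB/20).
10^(26.3/20) = 10^(1.315) = 20.7.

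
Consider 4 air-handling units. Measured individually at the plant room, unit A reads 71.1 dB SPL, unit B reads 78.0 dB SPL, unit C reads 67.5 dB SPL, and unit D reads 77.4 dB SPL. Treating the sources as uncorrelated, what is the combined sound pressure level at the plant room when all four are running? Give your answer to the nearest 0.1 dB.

81.4 dB SPL

Incoherent sources sum as intensities:
L_total = 10·log₁₀(10^(71.1/10) + 10^(78.0/10) + 10^(67.5/10) + 10^(77.4/10)) = 10·log₁₀(136600000) = 81.4 dB SPL.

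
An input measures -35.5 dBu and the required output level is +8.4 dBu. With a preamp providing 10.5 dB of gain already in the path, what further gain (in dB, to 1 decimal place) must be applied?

33.4 dB

The required make-up gain is the shortfall in the dB sum.
G = +8.4 − (-35.5) − 10.5 = 33.4 dB.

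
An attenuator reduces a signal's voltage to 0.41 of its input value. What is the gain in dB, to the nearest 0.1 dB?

Voltage ratio → dB uses the 20·log₁₀ form:
20·log₁₀(0.41) = -7.7 dB.

-7.7 dB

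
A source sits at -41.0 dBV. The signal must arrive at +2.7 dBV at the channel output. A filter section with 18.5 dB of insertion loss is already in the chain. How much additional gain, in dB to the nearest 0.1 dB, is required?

The required make-up gain is the shortfall in the dB sum.
G = +2.7 − (-41.0) + 18.5 = 62.2 dB.

62.2 dB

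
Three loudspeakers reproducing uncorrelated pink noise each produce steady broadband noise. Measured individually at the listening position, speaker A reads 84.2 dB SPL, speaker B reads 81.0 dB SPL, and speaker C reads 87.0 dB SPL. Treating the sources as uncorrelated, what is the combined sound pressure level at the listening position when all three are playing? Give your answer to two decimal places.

Uncorrelated sources add in intensity (power), not in dB.
L_total = 10·log₁₀(10^(84.2/10) + 10^(81.0/10) + 10^(87.0/10)) = 10·log₁₀(890100000) = 89.49 dB SPL.

89.49 dB SPL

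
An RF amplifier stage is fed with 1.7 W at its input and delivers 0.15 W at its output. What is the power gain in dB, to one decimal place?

-10.5 dB

Power ratio → dB uses the 10·log₁₀ form:
10·log₁₀(0.15/1.7) = 10·log₁₀(0.08824) = -10.5 dB.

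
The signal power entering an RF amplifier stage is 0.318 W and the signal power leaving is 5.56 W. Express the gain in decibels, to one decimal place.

12.4 dB

Power ratio → dB uses the 10·log₁₀ form:
10·log₁₀(5.56/0.318) = 10·log₁₀(17.48) = 12.4 dB.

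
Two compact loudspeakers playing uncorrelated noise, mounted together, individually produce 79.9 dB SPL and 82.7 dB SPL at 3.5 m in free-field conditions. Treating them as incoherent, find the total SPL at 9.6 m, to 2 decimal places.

75.77 dB SPL

Combined at 3.5 m: 10·log₁₀(10^(79.9/10)+10^(82.7/10)) = 84.532 dB SPL.
Then apply −20·log₁₀(9.6/3.5) = -8.764 dB → 75.77 dB SPL.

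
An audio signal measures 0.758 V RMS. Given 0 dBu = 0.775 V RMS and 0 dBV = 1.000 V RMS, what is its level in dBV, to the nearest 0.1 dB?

-2.4 dBV

dBV = 20·log₁₀(V / 1.000 V).
20·log₁₀(0.758/1.000) = -2.4 dBV.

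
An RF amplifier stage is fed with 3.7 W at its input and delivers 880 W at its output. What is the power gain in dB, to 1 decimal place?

23.8 dB

Power ratio → dB uses the 10·log₁₀ form:
10·log₁₀(880/3.7) = 10·log₁₀(237.8) = 23.8 dB.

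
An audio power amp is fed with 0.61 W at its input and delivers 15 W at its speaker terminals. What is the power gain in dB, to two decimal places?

Power ratio → dB uses the 10·log₁₀ form:
10·log₁₀(15/0.61) = 10·log₁₀(24.59) = 13.91 dB.

13.91 dB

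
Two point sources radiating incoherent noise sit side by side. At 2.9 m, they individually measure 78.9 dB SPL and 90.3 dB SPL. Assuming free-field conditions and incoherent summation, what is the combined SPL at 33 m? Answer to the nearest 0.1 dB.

69.5 dB SPL

Combined at 2.9 m: 10·log₁₀(10^(78.9/10)+10^(90.3/10)) = 90.60 dB SPL.
Then apply −20·log₁₀(33/2.9) = -21.12 dB → 69.5 dB SPL.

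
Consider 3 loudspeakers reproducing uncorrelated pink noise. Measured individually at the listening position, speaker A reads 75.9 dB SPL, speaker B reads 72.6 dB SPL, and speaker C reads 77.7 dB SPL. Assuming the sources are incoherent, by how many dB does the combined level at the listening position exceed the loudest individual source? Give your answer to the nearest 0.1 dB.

Uncorrelated sources add in intensity (power), not in dB.
L_total = 10·log₁₀(10^(75.9/10) + 10^(72.6/10) + 10^(77.7/10)) = 80.64 dB SPL.
Excess over the loudest (77.7 dB): 80.64 − 77.7 = 2.9 dB.

2.9 dB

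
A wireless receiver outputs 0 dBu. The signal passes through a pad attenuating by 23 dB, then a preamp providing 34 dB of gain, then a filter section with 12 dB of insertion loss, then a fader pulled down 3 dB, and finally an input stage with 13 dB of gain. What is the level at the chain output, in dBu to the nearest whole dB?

Gain stages sum in dB:
0 − 23 + 34 − 12 − 3 + 13 = +9 dBu.

+9 dBu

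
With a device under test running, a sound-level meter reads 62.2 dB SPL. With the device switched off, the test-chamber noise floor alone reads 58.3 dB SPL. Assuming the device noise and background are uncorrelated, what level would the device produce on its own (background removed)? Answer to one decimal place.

Subtract intensities: L_src = 10·log₁₀(10^(L_total/10) − 10^(L_bg/10)).
L_src = 10·log₁₀(10^(62.2/10) − 10^(58.3/10)) = 10·log₁₀(983500) = 59.9 dB SPL.

59.9 dB SPL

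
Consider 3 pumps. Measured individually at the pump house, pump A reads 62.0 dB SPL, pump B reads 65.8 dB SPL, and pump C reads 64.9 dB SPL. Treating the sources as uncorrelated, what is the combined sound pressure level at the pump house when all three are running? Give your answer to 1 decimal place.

Uncorrelated sources add in intensity (power), not in dB.
L_total = 10·log₁₀(10^(62.0/10) + 10^(65.8/10) + 10^(64.9/10)) = 10·log₁₀(8477000) = 69.3 dB SPL.

69.3 dB SPL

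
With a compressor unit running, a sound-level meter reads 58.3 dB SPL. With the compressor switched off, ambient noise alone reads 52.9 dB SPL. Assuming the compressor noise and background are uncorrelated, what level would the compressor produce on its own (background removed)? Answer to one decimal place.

56.8 dB SPL

Remove the background by subtracting linear intensities:
L_src = 10·log₁₀(10^(58.3/10) − 10^(52.9/10)) = 10·log₁₀(481100) = 56.8 dB SPL.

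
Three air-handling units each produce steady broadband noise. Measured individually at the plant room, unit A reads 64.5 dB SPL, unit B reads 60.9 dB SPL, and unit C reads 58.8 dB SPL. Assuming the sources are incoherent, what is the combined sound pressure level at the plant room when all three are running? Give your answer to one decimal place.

66.8 dB SPL

Add the sources as powers (linear), then convert back to dB:
L_total = 10·log₁₀(10^(64.5/10) + 10^(60.9/10) + 10^(58.8/10)) = 10·log₁₀(4807000) = 66.8 dB SPL.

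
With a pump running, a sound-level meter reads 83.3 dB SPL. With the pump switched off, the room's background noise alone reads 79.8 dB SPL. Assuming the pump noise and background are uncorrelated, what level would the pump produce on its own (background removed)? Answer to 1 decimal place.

80.7 dB SPL

Remove the background by subtracting linear intensities:
L_src = 10·log₁₀(10^(83.3/10) − 10^(79.8/10)) = 10·log₁₀(118300000) = 80.7 dB SPL.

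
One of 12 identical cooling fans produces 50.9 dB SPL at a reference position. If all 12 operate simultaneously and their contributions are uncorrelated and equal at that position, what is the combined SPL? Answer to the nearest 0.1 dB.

61.7 dB SPL

12 equal incoherent sources raise the level by 10·log₁₀(12) = 10.79 dB.
L_total = 50.9 + 10.79 = 61.7 dB SPL.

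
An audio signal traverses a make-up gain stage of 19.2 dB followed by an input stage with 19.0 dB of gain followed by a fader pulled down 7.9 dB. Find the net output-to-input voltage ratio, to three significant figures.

Net gain = 19.2 + 19.0 + (−7.9) = 30.3 dB.
Voltage ratio = 10^(30.3/20) = 32.7.

32.7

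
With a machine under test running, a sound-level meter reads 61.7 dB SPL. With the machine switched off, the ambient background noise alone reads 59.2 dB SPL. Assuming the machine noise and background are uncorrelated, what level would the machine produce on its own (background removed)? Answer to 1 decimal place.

58.1 dB SPL

Background correction is a power subtraction:
L_src = 10·log₁₀(10^(61.7/10) − 10^(59.2/10)) = 10·log₁₀(647300) = 58.1 dB SPL.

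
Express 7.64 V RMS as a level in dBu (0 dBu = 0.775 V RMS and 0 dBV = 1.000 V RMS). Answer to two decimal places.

+19.88 dBu

dBu = 20·log₁₀(V / 0.775 V).
20·log₁₀(7.64/0.775) = +19.88 dBu.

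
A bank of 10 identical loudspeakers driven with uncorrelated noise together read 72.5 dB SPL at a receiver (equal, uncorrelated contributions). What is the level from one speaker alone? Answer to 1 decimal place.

62.5 dB SPL

10 equal incoherent sources add 10·log₁₀(10) = 10.00 dB over one source.
L_one = 72.5 − 10.00 = 62.5 dB SPL.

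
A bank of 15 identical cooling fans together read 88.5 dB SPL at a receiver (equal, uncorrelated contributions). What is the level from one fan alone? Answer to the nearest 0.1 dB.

76.7 dB SPL

15 equal incoherent sources add 10·log₁₀(15) = 11.76 dB over one source.
L_one = 88.5 − 11.76 = 76.7 dB SPL.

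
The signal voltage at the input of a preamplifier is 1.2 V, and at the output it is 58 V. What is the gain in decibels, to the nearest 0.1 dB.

33.7 dB

Voltage ratio → dB uses the 20·log₁₀ form:
20·log₁₀(58/1.2) = 20·log₁₀(48.33) = 33.7 dB.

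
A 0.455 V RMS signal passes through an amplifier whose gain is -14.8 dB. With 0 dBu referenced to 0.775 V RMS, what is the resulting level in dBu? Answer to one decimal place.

-19.4 dBu

Input level: 20·log₁₀(0.455/0.775) = -4.63 dBu.
Output: -4.63 − 14.8 = -19.4 dBu.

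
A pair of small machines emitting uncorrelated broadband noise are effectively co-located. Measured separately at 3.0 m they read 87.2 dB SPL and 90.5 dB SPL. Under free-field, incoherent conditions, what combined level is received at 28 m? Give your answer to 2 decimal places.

72.77 dB SPL

Combined at 3.0 m: 10·log₁₀(10^(87.2/10)+10^(90.5/10)) = 92.166 dB SPL.
Then apply −20·log₁₀(28/3.0) = -19.401 dB → 72.77 dB SPL.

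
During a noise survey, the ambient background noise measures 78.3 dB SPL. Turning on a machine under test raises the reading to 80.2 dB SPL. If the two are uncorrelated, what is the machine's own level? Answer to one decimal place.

75.7 dB SPL

Remove the background by subtracting linear intensities:
L_src = 10·log₁₀(10^(80.2/10) − 10^(78.3/10)) = 10·log₁₀(37100000) = 75.7 dB SPL.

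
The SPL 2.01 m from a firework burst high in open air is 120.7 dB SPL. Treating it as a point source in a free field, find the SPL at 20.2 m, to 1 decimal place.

For a point source in a free field, ΔL = −20·log₁₀(d₂/d₁).
ΔL = −20·log₁₀(20.2/2.01) = -20.04 dB, so L₂ = 120.7 + (-20.04) = 100.7 dB SPL.

100.7 dB SPL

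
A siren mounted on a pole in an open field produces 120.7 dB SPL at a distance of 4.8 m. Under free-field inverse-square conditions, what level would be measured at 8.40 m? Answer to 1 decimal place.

Free-field point source: level drops by 20·log₁₀ of the distance ratio.
ΔL = −20·log₁₀(8.40/4.8) = -4.86 dB, so L₂ = 120.7 + (-4.86) = 115.8 dB SPL.

115.8 dB SPL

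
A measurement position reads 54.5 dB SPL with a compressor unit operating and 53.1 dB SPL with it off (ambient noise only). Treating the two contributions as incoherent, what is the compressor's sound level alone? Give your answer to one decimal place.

48.9 dB SPL

Subtract intensities: L_src = 10·log₁₀(10^(L_total/10) − 10^(L_bg/10)).
L_src = 10·log₁₀(10^(54.5/10) − 10^(53.1/10)) = 10·log₁₀(77660) = 48.9 dB SPL.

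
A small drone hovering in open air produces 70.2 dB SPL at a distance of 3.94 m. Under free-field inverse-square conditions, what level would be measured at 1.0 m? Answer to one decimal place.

Free-field point source: level drops by 20·log₁₀ of the distance ratio.
ΔL = −20·log₁₀(1.0/3.94) = 11.91 dB, so L₂ = 70.2 + (11.91) = 82.1 dB SPL.

82.1 dB SPL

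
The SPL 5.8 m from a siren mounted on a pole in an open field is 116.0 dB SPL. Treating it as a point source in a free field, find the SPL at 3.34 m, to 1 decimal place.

For a point source in a free field, ΔL = −20·log₁₀(d₂/d₁).
ΔL = −20·log₁₀(3.34/5.8) = 4.79 dB, so L₂ = 116.0 + (4.79) = 120.8 dB SPL.

120.8 dB SPL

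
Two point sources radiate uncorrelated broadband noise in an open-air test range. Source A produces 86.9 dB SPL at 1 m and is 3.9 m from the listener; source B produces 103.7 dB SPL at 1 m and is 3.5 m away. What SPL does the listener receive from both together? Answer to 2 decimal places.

At the listener: L_A = 86.9 − 20·log₁₀(3.9) = 75.079 dB; L_B = 103.7 − 20·log₁₀(3.5) = 92.819 dB.
Combined: 10·log₁₀(10^(75.079/10)+10^(92.819/10)) = 92.89 dB SPL.

92.89 dB SPL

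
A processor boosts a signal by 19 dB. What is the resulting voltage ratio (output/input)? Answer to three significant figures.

8.91

Voltage ratio = 10^(dB/20).
10^(19/20) = 10^(0.9500) = 8.91.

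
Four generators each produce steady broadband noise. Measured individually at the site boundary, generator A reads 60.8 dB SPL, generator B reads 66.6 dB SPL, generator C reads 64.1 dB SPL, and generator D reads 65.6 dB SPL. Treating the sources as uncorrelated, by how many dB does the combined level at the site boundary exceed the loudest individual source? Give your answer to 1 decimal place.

Uncorrelated sources add in intensity (power), not in dB.
L_total = 10·log₁₀(10^(60.8/10) + 10^(66.6/10) + 10^(64.1/10) + 10^(65.6/10)) = 70.78 dB SPL.
Excess over the loudest (66.6 dB): 70.78 − 66.6 = 4.2 dB.

4.2 dB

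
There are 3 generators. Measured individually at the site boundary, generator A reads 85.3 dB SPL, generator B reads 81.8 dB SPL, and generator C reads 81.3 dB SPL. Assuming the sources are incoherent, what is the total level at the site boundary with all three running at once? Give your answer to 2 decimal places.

Incoherent sources sum as intensities:
L_total = 10·log₁₀(10^(85.3/10) + 10^(81.8/10) + 10^(81.3/10)) = 10·log₁₀(625100000) = 87.96 dB SPL.

87.96 dB SPL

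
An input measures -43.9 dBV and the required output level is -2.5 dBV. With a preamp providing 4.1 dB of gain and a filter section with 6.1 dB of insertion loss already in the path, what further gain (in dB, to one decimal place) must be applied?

43.4 dB

The required make-up gain is the shortfall in the dB sum.
G = -2.5 − (-43.9) − 4.1 + 6.1 = 43.4 dB.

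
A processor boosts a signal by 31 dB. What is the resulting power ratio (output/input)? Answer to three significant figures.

1260

Power ratio = 10^(dB/10).
10^(31/10) = 10^(3.100) = 1260.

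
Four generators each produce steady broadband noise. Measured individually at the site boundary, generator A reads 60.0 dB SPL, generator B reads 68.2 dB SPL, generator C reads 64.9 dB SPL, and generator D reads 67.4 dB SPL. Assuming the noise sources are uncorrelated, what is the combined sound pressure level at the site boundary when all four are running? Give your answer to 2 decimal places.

Add the sources as powers (linear), then convert back to dB:
L_total = 10·log₁₀(10^(60.0/10) + 10^(68.2/10) + 10^(64.9/10) + 10^(67.4/10)) = 10·log₁₀(16190000) = 72.09 dB SPL.

72.09 dB SPL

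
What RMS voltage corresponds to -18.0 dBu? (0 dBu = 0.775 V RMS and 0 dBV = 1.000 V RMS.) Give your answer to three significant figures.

V = 0.775 V × 10^(-18.0/20).
= 0.775 × 0.1259 = 0.0976 V.

0.0976 V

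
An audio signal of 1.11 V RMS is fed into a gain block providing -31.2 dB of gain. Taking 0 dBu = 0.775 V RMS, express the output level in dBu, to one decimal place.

-28.1 dBu

Input level: 20·log₁₀(1.11/0.775) = 3.12 dBu.
Output: 3.12 − 31.2 = -28.1 dBu.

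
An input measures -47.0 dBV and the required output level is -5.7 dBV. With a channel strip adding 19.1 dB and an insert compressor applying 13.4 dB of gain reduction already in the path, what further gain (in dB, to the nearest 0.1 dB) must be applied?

35.6 dB

The required make-up gain is the shortfall in the dB sum.
G = -5.7 − (-47.0) − 19.1 + 13.4 = 35.6 dB.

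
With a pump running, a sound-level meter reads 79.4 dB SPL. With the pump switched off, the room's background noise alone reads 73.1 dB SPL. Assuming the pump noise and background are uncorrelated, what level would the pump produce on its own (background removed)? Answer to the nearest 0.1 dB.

Remove the background by subtracting linear intensities:
L_src = 10·log₁₀(10^(79.4/10) − 10^(73.1/10)) = 10·log₁₀(66680000) = 78.2 dB SPL.

78.2 dB SPL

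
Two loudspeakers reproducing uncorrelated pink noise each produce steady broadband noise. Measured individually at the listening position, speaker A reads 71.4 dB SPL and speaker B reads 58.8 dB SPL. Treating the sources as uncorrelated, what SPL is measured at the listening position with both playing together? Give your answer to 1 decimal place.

71.6 dB SPL

Uncorrelated sources add in intensity (power), not in dB.
L_total = 10·log₁₀(10^(71.4/10) + 10^(58.8/10)) = 10·log₁₀(14560000) = 71.6 dB SPL.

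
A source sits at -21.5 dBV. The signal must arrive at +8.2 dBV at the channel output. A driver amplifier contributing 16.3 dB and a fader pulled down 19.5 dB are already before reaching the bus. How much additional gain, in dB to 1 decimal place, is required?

The required make-up gain is the shortfall in the dB sum.
G = +8.2 − (-21.5) − 16.3 + 19.5 = 32.9 dB.

32.9 dB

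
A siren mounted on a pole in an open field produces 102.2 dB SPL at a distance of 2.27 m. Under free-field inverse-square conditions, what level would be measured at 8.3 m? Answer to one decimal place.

90.9 dB SPL

For a point source in a free field, ΔL = −20·log₁₀(d₂/d₁).
ΔL = −20·log₁₀(8.3/2.27) = -11.26 dB, so L₂ = 102.2 + (-11.26) = 90.9 dB SPL.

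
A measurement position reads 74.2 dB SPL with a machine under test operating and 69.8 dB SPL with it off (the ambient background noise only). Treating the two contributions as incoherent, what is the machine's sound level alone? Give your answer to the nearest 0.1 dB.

Subtract intensities: L_src = 10·log₁₀(10^(L_total/10) − 10^(L_bg/10)).
L_src = 10·log₁₀(10^(74.2/10) − 10^(69.8/10)) = 10·log₁₀(16750000) = 72.2 dB SPL.

72.2 dB SPL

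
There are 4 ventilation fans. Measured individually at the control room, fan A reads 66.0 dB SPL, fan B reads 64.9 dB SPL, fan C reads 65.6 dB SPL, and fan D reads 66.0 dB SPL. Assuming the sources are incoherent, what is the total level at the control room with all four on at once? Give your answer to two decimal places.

Incoherent sources sum as intensities:
L_total = 10·log₁₀(10^(66.0/10) + 10^(64.9/10) + 10^(65.6/10) + 10^(66.0/10)) = 10·log₁₀(14680000) = 71.67 dB SPL.

71.67 dB SPL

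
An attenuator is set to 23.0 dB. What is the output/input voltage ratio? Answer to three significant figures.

Voltage ratio = 10^(dB/20).
10^(-23.0/20) = 10^(-1.150) = 0.0708.

0.0708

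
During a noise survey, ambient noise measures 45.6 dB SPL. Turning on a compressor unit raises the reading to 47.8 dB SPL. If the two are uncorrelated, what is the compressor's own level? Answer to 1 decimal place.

Subtract intensities: L_src = 10·log₁₀(10^(L_total/10) − 10^(L_bg/10)).
L_src = 10·log₁₀(10^(47.8/10) − 10^(45.6/10)) = 10·log₁₀(23950) = 43.8 dB SPL.

43.8 dB SPL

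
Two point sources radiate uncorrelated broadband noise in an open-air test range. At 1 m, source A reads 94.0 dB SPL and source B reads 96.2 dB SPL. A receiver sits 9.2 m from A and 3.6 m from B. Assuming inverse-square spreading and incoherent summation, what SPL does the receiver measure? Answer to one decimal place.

At the listener: L_A = 94.0 − 20·log₁₀(9.2) = 74.72 dB; L_B = 96.2 − 20·log₁₀(3.6) = 85.07 dB.
Combined: 10·log₁₀(10^(74.72/10)+10^(85.07/10)) = 85.5 dB SPL.

85.5 dB SPL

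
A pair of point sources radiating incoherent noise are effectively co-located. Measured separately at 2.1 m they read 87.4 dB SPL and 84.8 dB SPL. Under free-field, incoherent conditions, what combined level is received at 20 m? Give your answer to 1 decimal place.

69.7 dB SPL

Combined at 2.1 m: 10·log₁₀(10^(87.4/10)+10^(84.8/10)) = 89.30 dB SPL.
Then apply −20·log₁₀(20/2.1) = -19.58 dB → 69.7 dB SPL.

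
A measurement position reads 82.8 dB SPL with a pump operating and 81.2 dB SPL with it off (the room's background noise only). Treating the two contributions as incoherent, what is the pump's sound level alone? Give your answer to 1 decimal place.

Remove the background by subtracting linear intensities:
L_src = 10·log₁₀(10^(82.8/10) − 10^(81.2/10)) = 10·log₁₀(58720000) = 77.7 dB SPL.

77.7 dB SPL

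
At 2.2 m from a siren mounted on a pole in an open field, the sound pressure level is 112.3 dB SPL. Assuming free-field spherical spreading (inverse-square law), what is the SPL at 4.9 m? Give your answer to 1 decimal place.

For a point source in a free field, ΔL = −20·log₁₀(d₂/d₁).
ΔL = −20·log₁₀(4.9/2.2) = -6.96 dB, so L₂ = 112.3 + (-6.96) = 105.3 dB SPL.

105.3 dB SPL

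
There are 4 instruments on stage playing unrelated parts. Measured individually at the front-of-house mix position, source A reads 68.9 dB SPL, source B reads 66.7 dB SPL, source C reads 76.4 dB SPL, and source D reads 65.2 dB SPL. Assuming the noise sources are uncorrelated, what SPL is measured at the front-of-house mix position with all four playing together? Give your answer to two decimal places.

Uncorrelated sources add in intensity (power), not in dB.
L_total = 10·log₁₀(10^(68.9/10) + 10^(66.7/10) + 10^(76.4/10) + 10^(65.2/10)) = 10·log₁₀(59400000) = 77.74 dB SPL.

77.74 dB SPL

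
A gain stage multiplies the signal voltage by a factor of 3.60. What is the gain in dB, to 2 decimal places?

11.13 dB

Voltage is an amplitude quantity, so gain = 20·log₁₀(V_out/V_in).
20·log₁₀(3.60) = 11.13 dB.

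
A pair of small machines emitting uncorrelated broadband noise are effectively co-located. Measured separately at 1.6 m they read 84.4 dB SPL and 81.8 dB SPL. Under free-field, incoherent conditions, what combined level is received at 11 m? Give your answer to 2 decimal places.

69.56 dB SPL

Combined at 1.6 m: 10·log₁₀(10^(84.4/10)+10^(81.8/10)) = 86.302 dB SPL.
Then apply −20·log₁₀(11/1.6) = -16.745 dB → 69.56 dB SPL.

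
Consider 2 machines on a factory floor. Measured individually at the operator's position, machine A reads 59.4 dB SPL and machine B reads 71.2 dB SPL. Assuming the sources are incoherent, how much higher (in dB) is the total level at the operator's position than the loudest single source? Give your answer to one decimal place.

Uncorrelated sources add in intensity (power), not in dB.
L_total = 10·log₁₀(10^(59.4/10) + 10^(71.2/10)) = 71.48 dB SPL.
Excess over the loudest (71.2 dB): 71.48 − 71.2 = 0.3 dB.

0.3 dB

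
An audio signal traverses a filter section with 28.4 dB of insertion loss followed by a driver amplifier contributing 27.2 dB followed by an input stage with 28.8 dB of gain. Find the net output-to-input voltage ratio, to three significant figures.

24.0

Net gain = (−28.4) + 27.2 + 28.8 = 27.6 dB.
Voltage ratio = 10^(27.6/20) = 24.0.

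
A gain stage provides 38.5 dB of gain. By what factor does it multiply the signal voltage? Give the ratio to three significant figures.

84.1

Voltage ratio = 10^(dB/20).
10^(38.5/20) = 10^(1.925) = 84.1.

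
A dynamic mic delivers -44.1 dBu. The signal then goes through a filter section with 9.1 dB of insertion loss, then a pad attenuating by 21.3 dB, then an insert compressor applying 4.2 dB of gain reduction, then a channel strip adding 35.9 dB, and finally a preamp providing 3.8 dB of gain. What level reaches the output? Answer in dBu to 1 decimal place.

In dB, series stages simply add:
-44.1 − 9.1 − 21.3 − 4.2 + 35.9 + 3.8 = -39.0 dBu.

-39.0 dBu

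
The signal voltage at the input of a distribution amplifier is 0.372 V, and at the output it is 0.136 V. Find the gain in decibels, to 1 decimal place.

-8.7 dB

For a voltage ratio, dB = 20·log₁₀(V₂/V₁).
20·log₁₀(0.136/0.372) = 20·log₁₀(0.3656) = -8.7 dB.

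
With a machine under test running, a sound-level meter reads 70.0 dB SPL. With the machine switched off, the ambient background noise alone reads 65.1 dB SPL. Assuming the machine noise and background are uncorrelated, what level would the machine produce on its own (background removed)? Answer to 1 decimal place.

68.3 dB SPL

Subtract intensities: L_src = 10·log₁₀(10^(L_total/10) − 10^(L_bg/10)).
L_src = 10·log₁₀(10^(70.0/10) − 10^(65.1/10)) = 10·log₁₀(6764000) = 68.3 dB SPL.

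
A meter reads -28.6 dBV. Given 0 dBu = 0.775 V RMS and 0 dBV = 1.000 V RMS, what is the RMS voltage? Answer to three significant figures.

V = 1.000 V × 10^(-28.6/20).
= 1.000 × 0.03715 = 0.0372 V.

0.0372 V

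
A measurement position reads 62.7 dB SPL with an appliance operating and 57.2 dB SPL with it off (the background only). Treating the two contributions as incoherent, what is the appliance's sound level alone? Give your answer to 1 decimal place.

61.3 dB SPL

Background correction is a power subtraction:
L_src = 10·log₁₀(10^(62.7/10) − 10^(57.2/10)) = 10·log₁₀(1337000) = 61.3 dB SPL.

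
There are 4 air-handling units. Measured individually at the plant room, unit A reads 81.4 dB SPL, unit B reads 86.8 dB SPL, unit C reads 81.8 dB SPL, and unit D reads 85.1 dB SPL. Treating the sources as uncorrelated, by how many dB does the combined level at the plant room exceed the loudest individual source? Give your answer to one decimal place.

Uncorrelated sources add in intensity (power), not in dB.
L_total = 10·log₁₀(10^(81.4/10) + 10^(86.8/10) + 10^(81.8/10) + 10^(85.1/10)) = 90.38 dB SPL.
Excess over the loudest (86.8 dB): 90.38 − 86.8 = 3.6 dB.

3.6 dB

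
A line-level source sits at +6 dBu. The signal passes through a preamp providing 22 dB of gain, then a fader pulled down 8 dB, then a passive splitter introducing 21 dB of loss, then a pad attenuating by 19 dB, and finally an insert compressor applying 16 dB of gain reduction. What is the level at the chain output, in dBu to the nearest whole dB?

-36 dBu

In dB, series stages simply add:
+6 + 22 − 8 − 21 − 19 − 16 = -36 dBu.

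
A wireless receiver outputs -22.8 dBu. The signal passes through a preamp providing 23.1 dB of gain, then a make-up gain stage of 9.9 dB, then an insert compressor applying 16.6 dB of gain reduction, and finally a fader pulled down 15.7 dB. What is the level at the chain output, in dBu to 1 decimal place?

-22.1 dBu

Gain stages sum in dB:
-22.8 + 23.1 + 9.9 − 16.6 − 15.7 = -22.1 dBu.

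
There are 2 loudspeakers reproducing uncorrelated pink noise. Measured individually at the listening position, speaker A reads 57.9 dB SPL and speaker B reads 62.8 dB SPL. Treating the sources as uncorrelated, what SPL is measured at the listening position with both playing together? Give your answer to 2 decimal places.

64.02 dB SPL

Uncorrelated sources add in intensity (power), not in dB.
L_total = 10·log₁₀(10^(57.9/10) + 10^(62.8/10)) = 10·log₁₀(2522000) = 64.02 dB SPL.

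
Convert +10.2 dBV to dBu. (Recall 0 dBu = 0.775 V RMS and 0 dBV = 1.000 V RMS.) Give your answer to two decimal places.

+12.41 dBu

The offset between the scales is 20·log₁₀(0.775/1.000) = −2.214 dB.
So dBu = +10.2 + 2.214 = +12.41 dBu.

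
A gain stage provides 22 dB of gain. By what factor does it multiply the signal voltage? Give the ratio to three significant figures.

Voltage ratio = 10^(dB/20).
10^(22/20) = 10^(1.100) = 12.6.

12.6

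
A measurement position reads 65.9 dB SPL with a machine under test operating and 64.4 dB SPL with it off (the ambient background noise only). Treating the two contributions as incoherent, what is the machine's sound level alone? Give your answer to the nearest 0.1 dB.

60.6 dB SPL

Remove the background by subtracting linear intensities:
L_src = 10·log₁₀(10^(65.9/10) − 10^(64.4/10)) = 10·log₁₀(1136000) = 60.6 dB SPL.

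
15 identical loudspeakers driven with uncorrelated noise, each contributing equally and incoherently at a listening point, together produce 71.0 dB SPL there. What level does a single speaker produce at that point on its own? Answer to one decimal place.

15 equal incoherent sources add 10·log₁₀(15) = 11.76 dB over one source.
L_one = 71.0 − 11.76 = 59.2 dB SPL.

59.2 dB SPL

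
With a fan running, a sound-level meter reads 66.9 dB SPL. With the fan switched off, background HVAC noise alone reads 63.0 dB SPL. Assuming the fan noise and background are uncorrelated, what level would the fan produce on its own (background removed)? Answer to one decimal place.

64.6 dB SPL

Subtract intensities: L_src = 10·log₁₀(10^(L_total/10) − 10^(L_bg/10)).
L_src = 10·log₁₀(10^(66.9/10) − 10^(63.0/10)) = 10·log₁₀(2903000) = 64.6 dB SPL.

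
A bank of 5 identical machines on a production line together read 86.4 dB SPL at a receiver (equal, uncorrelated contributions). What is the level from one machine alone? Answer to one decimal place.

5 equal incoherent sources add 10·log₁₀(5) = 6.99 dB over one source.
L_one = 86.4 − 6.99 = 79.4 dB SPL.

79.4 dB SPL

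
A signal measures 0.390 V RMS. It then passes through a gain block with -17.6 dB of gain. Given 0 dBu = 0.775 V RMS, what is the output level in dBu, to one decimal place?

Input level: 20·log₁₀(0.390/0.775) = -5.96 dBu.
Output: -5.96 − 17.6 = -23.6 dBu.

-23.6 dBu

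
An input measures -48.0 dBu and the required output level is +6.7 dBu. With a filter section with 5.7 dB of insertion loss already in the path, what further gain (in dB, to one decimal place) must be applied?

The required make-up gain is the shortfall in the dB sum.
G = +6.7 − (-48.0) + 5.7 = 60.4 dB.

60.4 dB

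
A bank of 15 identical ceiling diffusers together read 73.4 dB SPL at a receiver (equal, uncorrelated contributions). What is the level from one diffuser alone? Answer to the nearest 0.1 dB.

61.6 dB SPL

15 equal incoherent sources add 10·log₁₀(15) = 11.76 dB over one source.
L_one = 73.4 − 11.76 = 61.6 dB SPL.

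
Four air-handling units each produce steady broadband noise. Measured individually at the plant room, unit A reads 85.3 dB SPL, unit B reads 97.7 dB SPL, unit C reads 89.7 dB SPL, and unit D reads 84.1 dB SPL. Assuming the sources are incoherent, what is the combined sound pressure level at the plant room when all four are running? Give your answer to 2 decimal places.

Uncorrelated sources add in intensity (power), not in dB.
L_total = 10·log₁₀(10^(85.3/10) + 10^(97.7/10) + 10^(89.7/10) + 10^(84.1/10)) = 10·log₁₀(7418000000) = 98.70 dB SPL.

98.70 dB SPL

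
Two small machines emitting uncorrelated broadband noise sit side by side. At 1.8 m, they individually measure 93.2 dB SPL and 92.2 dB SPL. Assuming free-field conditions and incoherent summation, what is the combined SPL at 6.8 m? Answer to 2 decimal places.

84.19 dB SPL

Combined at 1.8 m: 10·log₁₀(10^(93.2/10)+10^(92.2/10)) = 95.739 dB SPL.
Then apply −20·log₁₀(6.8/1.8) = -11.545 dB → 84.19 dB SPL.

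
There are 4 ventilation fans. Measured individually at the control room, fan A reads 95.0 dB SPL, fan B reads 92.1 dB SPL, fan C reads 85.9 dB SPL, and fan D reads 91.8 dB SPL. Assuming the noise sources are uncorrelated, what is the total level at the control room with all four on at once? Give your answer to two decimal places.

Uncorrelated sources add in intensity (power), not in dB.
L_total = 10·log₁₀(10^(95.0/10) + 10^(92.1/10) + 10^(85.9/10) + 10^(91.8/10)) = 10·log₁₀(6687000000) = 98.25 dB SPL.

98.25 dB SPL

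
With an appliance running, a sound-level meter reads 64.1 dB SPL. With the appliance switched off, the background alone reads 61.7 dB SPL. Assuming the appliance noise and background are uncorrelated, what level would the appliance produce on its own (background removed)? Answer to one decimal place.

Background correction is a power subtraction:
L_src = 10·log₁₀(10^(64.1/10) − 10^(61.7/10)) = 10·log₁₀(1091000) = 60.4 dB SPL.

60.4 dB SPL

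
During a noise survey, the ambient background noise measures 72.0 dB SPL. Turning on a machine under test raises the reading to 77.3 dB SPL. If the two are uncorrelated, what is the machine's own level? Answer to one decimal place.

75.8 dB SPL

Background correction is a power subtraction:
L_src = 10·log₁₀(10^(77.3/10) − 10^(72.0/10)) = 10·log₁₀(37850000) = 75.8 dB SPL.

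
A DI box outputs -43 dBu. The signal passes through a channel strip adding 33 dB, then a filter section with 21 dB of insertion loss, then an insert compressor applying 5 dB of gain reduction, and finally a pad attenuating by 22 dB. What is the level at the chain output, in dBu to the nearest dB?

Cascaded gains and losses add directly in dB.
-43 + 33 − 21 − 5 − 22 = -58 dBu.

-58 dBu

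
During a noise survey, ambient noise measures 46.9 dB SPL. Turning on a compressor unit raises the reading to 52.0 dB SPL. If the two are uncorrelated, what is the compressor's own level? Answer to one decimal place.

50.4 dB SPL

Background correction is a power subtraction:
L_src = 10·log₁₀(10^(52.0/10) − 10^(46.9/10)) = 10·log₁₀(109500) = 50.4 dB SPL.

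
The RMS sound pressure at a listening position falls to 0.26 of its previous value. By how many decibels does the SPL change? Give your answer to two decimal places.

-11.70 dB

Sound pressure is an amplitude quantity: ΔL = 20·log₁₀(p₂/p₁).
20·log₁₀(0.26) = -11.70 dB.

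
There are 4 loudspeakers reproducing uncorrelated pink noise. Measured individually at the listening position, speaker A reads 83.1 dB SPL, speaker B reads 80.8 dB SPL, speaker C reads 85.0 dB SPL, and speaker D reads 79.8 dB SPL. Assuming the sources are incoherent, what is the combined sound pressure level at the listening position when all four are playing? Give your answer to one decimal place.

Incoherent sources sum as intensities:
L_total = 10·log₁₀(10^(83.1/10) + 10^(80.8/10) + 10^(85.0/10) + 10^(79.8/10)) = 10·log₁₀(736100000) = 88.7 dB SPL.

88.7 dB SPL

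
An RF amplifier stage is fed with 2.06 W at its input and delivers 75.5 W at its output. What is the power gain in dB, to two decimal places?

15.64 dB

Power is a power quantity, so gain = 10·log₁₀(P_out/P_in).
10·log₁₀(75.5/2.06) = 10·log₁₀(36.65) = 15.64 dB.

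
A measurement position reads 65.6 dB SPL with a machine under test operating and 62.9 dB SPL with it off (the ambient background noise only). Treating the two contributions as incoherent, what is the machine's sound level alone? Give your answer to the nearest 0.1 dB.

62.3 dB SPL

Background correction is a power subtraction:
L_src = 10·log₁₀(10^(65.6/10) − 10^(62.9/10)) = 10·log₁₀(1681000) = 62.3 dB SPL.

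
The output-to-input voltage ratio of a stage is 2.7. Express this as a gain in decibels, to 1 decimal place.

8.6 dB

Voltage is an amplitude quantity, so gain = 20·log₁₀(V_out/V_in).
20·log₁₀(2.7) = 8.6 dB.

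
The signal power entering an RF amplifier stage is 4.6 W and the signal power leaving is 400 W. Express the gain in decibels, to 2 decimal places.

19.39 dB

Power is a power quantity, so gain = 10·log₁₀(P_out/P_in).
10·log₁₀(400/4.6) = 10·log₁₀(86.96) = 19.39 dB.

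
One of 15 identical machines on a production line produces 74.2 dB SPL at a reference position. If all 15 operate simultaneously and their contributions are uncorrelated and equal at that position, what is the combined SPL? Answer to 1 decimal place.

15 equal incoherent sources raise the level by 10·log₁₀(15) = 11.76 dB.
L_total = 74.2 + 11.76 = 86.0 dB SPL.

86.0 dB SPL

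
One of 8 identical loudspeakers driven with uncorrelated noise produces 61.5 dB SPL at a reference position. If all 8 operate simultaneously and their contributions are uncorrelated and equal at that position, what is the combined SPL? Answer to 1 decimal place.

70.5 dB SPL

8 equal incoherent sources raise the level by 10·log₁₀(8) = 9.03 dB.
L_total = 61.5 + 9.03 = 70.5 dB SPL.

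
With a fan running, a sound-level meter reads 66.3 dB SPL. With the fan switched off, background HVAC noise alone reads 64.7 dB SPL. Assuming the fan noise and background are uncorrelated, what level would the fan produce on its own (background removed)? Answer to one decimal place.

Subtract intensities: L_src = 10·log₁₀(10^(L_total/10) − 10^(L_bg/10)).
L_src = 10·log₁₀(10^(66.3/10) − 10^(64.7/10)) = 10·log₁₀(1315000) = 61.2 dB SPL.

61.2 dB SPL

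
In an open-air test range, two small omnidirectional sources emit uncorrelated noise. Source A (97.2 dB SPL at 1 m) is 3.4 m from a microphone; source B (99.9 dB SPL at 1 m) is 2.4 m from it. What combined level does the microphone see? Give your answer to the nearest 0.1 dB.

93.3 dB SPL

At the listener: L_A = 97.2 − 20·log₁₀(3.4) = 86.57 dB; L_B = 99.9 − 20·log₁₀(2.4) = 92.30 dB.
Combined: 10·log₁₀(10^(86.57/10)+10^(92.30/10)) = 93.3 dB SPL.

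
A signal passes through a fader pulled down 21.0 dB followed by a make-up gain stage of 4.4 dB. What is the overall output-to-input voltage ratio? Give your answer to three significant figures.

0.148

Net gain = (−21.0) + 4.4 = -16.6 dB.
Voltage ratio = 10^(-16.6/20) = 0.148.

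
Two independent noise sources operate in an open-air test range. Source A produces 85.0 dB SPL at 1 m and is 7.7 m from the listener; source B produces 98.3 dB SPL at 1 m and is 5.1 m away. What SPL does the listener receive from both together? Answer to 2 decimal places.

84.24 dB SPL

At the listener: L_A = 85.0 − 20·log₁₀(7.7) = 67.270 dB; L_B = 98.3 − 20·log₁₀(5.1) = 84.149 dB.
Combined: 10·log₁₀(10^(67.270/10)+10^(84.149/10)) = 84.24 dB SPL.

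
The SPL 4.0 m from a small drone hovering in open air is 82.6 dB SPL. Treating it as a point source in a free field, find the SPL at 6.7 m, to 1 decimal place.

78.1 dB SPL

Inverse-square spreading gives ΔL = −20·log₁₀(d₂/d₁).
ΔL = −20·log₁₀(6.7/4.0) = -4.48 dB, so L₂ = 82.6 + (-4.48) = 78.1 dB SPL.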